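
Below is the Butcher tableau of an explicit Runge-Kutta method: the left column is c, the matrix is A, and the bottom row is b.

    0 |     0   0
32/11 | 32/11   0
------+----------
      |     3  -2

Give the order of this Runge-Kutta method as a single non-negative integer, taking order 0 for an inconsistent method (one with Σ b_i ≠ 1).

1

b = (3, -2)
c = (0, 32/11)
Σ b_i: 3·1 + (-2)·1 = 1 ✓
b·c: (-2)·32/11 = -64/11 ≠ 1/2 ⇒ order 1.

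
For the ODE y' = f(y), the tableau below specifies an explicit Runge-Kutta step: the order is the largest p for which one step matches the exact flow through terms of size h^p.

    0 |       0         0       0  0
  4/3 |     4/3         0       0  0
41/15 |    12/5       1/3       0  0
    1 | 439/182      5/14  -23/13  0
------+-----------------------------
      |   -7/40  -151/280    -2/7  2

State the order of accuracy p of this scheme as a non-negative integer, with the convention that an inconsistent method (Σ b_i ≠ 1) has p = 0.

2

b = (-7/40, -151/280, -2/7, 2)
c = (0, 4/3, 41/15, 1)
Ac = (0, 0, 4/9, -5951/1365)
Σ b_i: (-7/40)·1 + (-151/280)·1 + (-2/7)·1 + 2·1 = 1 ✓
b·c: (-151/280)·4/3 + (-2/7)·41/15 + 2·1 = 1/2 ✓
b·c²: (-151/280)·16/9 + (-2/7)·1681/225 + 2·1 = -82/75 ≠ 1/3 ⇒ order 2.
b·Ac: (-2/7)·4/9 + 2·(-5951/1365) = -36226/4095 ≠ 1/6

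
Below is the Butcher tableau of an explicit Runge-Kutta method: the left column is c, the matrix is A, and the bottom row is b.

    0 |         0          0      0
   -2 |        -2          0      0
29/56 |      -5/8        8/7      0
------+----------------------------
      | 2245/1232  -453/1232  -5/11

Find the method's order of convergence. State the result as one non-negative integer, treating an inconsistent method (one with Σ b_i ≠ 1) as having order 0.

2

b = (2245/1232, -453/1232, -5/11)
c = (0, -2, 29/56)
Ac = (0, 0, -16/7)
Σ b_i: 2245/1232·1 + (-453/1232)·1 + (-5/11)·1 = 1 ✓
b·c: (-453/1232)·(-2) + (-5/11)·29/56 = 1/2 ✓
b·c²: (-453/1232)·4 + (-5/11)·841/3136 = -54941/34496 ≠ 1/3 ⇒ order 2.
b·Ac: (-5/11)·(-16/7) = 80/77 ≠ 1/6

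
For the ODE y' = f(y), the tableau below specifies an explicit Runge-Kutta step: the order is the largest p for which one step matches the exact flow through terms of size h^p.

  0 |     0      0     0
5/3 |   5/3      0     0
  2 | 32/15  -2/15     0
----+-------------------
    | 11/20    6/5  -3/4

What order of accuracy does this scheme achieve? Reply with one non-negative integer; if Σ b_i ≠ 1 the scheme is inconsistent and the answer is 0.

b = (11/20, 6/5, -3/4)
c = (0, 5/3, 2)
Ac = (0, 0, -2/9)
Σ b_i: 11/20·1 + 6/5·1 + (-3/4)·1 = 1 ✓
b·c: 6/5·5/3 + (-3/4)·2 = 1/2 ✓
b·c²: 6/5·25/9 + (-3/4)·4 = 1/3 ✓
b·Ac: (-3/4)·(-2/9) = 1/6 ✓; 3 stages ⇒ order 3.

3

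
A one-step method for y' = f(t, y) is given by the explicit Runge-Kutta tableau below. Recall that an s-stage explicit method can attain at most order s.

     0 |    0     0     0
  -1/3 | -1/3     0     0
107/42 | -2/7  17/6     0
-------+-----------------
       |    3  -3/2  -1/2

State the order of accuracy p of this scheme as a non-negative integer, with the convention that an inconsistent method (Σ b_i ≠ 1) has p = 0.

1

b = (3, -3/2, -1/2)
c = (0, -1/3, 107/42)
Ac = (0, 0, -17/18)
Σ b_i: 3·1 + (-3/2)·1 + (-1/2)·1 = 1 ✓
b·c: (-3/2)·(-1/3) + (-1/2)·107/42 = -65/84 ≠ 1/2 ⇒ order 1.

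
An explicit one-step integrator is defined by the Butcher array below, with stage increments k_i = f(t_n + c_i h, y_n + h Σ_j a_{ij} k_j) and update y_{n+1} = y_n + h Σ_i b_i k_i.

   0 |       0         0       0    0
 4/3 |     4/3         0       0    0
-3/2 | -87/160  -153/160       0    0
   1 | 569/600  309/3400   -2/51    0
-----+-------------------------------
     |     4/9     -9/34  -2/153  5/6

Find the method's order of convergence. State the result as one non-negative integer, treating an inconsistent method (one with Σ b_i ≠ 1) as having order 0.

b = (4/9, -9/34, -2/153, 5/6)
c = (0, 4/3, -3/2, 1)
Ac = (0, 0, -51/40, 9/50)
Σ b_i: 4/9·1 + (-9/34)·1 + (-2/153)·1 + 5/6·1 = 1 ✓
b·c: (-9/34)·4/3 + (-2/153)·(-3/2) + 5/6·1 = 1/2 ✓
b·c²: (-9/34)·16/9 + (-2/153)·9/4 + 5/6·1 = 1/3 ✓
b·Ac: (-2/153)·(-51/40) + 5/6·9/50 = 1/6 ✓
b·c³: (-9/34)·64/27 + (-2/153)·(-27/8) + 5/6·1 = 1/4 ✓
b·(c∘Ac): (-2/153)·153/80 + 5/6·9/50 = 1/8 ✓
b·Ac²: (-2/153)·(-17/10) + 5/6·11/150 = 1/12 ✓
b·A²c: 5/6·1/20 = 1/24 ✓; 4 stages ⇒ order 4.

4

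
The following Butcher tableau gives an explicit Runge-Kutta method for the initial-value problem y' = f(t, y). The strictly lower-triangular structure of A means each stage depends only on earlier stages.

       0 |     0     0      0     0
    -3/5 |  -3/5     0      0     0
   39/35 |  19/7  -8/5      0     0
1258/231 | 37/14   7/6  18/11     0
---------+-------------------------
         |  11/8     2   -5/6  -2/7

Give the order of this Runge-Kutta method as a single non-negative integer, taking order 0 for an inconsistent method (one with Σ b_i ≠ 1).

0

b = (11/8, 2, -5/6, -2/7)
c = (0, -3/5, 39/35, 1258/231)
Ac = (0, 0, 24/25, 173/154)
Σ b_i: 11/8·1 + 2·1 + (-5/6)·1 + (-2/7)·1 = 379/168 ≠ 1 ⇒ order 0.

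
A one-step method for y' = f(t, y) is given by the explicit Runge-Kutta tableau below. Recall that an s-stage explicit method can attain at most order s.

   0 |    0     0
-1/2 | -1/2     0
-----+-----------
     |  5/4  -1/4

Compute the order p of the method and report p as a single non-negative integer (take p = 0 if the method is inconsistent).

1

b = (5/4, -1/4)
c = (0, -1/2)
Σ b_i: 5/4·1 + (-1/4)·1 = 1 ✓
b·c: (-1/4)·(-1/2) = 1/8 ≠ 1/2 ⇒ order 1.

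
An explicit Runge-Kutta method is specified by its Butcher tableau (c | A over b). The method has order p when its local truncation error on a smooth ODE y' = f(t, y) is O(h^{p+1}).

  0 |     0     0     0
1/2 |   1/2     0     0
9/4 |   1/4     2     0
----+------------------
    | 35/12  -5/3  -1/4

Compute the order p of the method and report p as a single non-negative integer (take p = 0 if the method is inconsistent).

1

b = (35/12, -5/3, -1/4)
c = (0, 1/2, 9/4)
Ac = (0, 0, 1)
Σ b_i: 35/12·1 + (-5/3)·1 + (-1/4)·1 = 1 ✓
b·c: (-5/3)·1/2 + (-1/4)·9/4 = -67/48 ≠ 1/2 ⇒ order 1.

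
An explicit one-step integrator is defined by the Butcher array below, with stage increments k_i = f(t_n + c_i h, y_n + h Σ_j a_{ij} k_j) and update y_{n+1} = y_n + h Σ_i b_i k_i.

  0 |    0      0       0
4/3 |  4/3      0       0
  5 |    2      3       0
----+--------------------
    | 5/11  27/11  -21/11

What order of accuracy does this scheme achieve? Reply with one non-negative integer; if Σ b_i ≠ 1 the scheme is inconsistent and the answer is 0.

b = (5/11, 27/11, -21/11)
c = (0, 4/3, 5)
Ac = (0, 0, 4)
Σ b_i: 5/11·1 + 27/11·1 + (-21/11)·1 = 1 ✓
b·c: 27/11·4/3 + (-21/11)·5 = -69/11 ≠ 1/2 ⇒ order 1.

1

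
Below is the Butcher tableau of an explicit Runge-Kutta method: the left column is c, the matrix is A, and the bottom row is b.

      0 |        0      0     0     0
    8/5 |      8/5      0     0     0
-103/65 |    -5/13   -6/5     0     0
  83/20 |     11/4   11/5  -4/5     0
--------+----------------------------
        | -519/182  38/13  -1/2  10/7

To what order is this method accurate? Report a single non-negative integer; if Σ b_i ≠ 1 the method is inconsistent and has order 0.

b = (-519/182, 38/13, -1/2, 10/7)
c = (0, 8/5, -103/65, 83/20)
Ac = (0, 0, -48/25, 1556/325)
Σ b_i: (-519/182)·1 + 38/13·1 + (-1/2)·1 + 10/7·1 = 1 ✓
b·c: 38/13·8/5 + (-1/2)·(-103/65) + 10/7·83/20 = 5186/455 ≠ 1/2 ⇒ order 1.

1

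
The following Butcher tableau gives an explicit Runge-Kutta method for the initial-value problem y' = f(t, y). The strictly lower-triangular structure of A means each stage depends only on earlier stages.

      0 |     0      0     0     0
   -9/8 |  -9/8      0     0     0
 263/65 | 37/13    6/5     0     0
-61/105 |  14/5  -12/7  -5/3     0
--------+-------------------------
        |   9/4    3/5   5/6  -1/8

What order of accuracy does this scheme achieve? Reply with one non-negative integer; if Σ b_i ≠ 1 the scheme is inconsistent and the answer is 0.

0

b = (9/4, 3/5, 5/6, -1/8)
c = (0, -9/8, 263/65, -61/105)
Ac = (0, 0, -27/20, -2629/546)
Σ b_i: 9/4·1 + 3/5·1 + 5/6·1 + (-1/8)·1 = 427/120 ≠ 1 ⇒ order 0.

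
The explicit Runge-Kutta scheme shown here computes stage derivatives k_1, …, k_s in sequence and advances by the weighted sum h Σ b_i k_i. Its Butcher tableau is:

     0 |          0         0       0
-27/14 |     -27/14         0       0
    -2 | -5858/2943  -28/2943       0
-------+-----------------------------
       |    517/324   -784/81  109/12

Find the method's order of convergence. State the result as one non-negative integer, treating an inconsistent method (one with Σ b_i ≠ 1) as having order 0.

b = (517/324, -784/81, 109/12)
c = (0, -27/14, -2)
Ac = (0, 0, 2/109)
Σ b_i: 517/324·1 + (-784/81)·1 + 109/12·1 = 1 ✓
b·c: (-784/81)·(-27/14) + 109/12·(-2) = 1/2 ✓
b·c²: (-784/81)·729/196 + 109/12·4 = 1/3 ✓
b·Ac: 109/12·2/109 = 1/6 ✓; 3 stages ⇒ order 3.

3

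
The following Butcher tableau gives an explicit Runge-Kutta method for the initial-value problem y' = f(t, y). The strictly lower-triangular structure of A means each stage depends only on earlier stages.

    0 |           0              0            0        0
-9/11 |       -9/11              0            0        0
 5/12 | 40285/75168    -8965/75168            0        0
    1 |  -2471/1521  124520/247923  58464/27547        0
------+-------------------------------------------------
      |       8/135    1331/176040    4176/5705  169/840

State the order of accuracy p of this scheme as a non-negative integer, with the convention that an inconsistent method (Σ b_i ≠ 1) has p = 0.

4

b = (8/135, 1331/176040, 4176/5705, 169/840)
c = (0, -9/11, 5/12, 1)
Ac = (0, 0, 815/8352, 80/169)
Σ b_i: 8/135·1 + 1331/176040·1 + 4176/5705·1 + 169/840·1 = 1 ✓
b·c: 1331/176040·(-9/11) + 4176/5705·5/12 + 169/840·1 = 1/2 ✓
b·c²: 1331/176040·81/121 + 4176/5705·25/144 + 169/840·1 = 1/3 ✓
b·Ac: 4176/5705·815/8352 + 169/840·80/169 = 1/6 ✓
b·c³: 1331/176040·(-729/1331) + 4176/5705·125/1728 + 169/840·1 = 1/4 ✓
b·(c∘Ac): 4176/5705·4075/100224 + 169/840·80/169 = 1/8 ✓
b·Ac²: 4176/5705·(-815/10208) + 169/840·1310/1859 = 1/12 ✓
b·A²c: 169/840·35/169 = 1/24 ✓; 4 stages ⇒ order 4.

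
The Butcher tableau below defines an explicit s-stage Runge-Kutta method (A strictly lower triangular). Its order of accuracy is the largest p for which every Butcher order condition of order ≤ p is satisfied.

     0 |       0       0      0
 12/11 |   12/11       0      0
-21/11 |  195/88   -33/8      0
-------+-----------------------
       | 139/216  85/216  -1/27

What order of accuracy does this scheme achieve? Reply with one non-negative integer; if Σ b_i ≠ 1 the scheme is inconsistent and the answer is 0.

b = (139/216, 85/216, -1/27)
c = (0, 12/11, -21/11)
Ac = (0, 0, -9/2)
Σ b_i: 139/216·1 + 85/216·1 + (-1/27)·1 = 1 ✓
b·c: 85/216·12/11 + (-1/27)·(-21/11) = 1/2 ✓
b·c²: 85/216·144/121 + (-1/27)·441/121 = 1/3 ✓
b·Ac: (-1/27)·(-9/2) = 1/6 ✓; 3 stages ⇒ order 3.

3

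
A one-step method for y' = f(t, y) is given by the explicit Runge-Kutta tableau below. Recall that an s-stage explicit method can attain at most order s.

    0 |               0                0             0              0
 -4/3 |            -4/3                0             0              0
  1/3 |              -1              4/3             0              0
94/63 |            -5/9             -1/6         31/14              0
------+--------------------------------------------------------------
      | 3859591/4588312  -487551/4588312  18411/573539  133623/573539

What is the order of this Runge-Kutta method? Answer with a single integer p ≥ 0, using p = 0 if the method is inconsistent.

3

b = (3859591/4588312, -487551/4588312, 18411/573539, 133623/573539)
c = (0, -4/3, 1/3, 94/63)
Ac = (0, 0, -16/9, 121/126)
Σ b_i: 3859591/4588312·1 + (-487551/4588312)·1 + 18411/573539·1 + 133623/573539·1 = 1 ✓
b·c: (-487551/4588312)·(-4/3) + 18411/573539·1/3 + 133623/573539·94/63 = 1/2 ✓
b·c²: (-487551/4588312)·16/9 + 18411/573539·1/9 + 133623/573539·8836/3969 = 1/3 ✓
b·Ac: 18411/573539·(-16/9) + 133623/573539·121/126 = 1/6 ✓
b·c³: (-487551/4588312)·(-64/27) + 18411/573539·1/27 + 133623/573539·830584/250047 = 111320717/108398871 ≠ 1/4 ⇒ order 3.
b·(c∘Ac): 18411/573539·(-16/27) + 133623/573539·5687/3969 = 1624969/5161851 ≠ 1/8
b·Ac²: 18411/573539·64/27 + 133623/573539·(-19/378) = 664639/10323702 ≠ 1/12
b·A²c: 133623/573539·(-248/63) = -526008/573539 ≠ 1/24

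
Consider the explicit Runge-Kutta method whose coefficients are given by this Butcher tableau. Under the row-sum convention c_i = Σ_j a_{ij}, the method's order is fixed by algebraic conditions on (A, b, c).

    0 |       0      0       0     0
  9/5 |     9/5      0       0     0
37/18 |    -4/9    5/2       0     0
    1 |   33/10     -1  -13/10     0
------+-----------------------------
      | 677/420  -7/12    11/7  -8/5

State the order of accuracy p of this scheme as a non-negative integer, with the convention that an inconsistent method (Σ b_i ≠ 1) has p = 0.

1

b = (677/420, -7/12, 11/7, -8/5)
c = (0, 9/5, 37/18, 1)
Ac = (0, 0, 9/2, -161/36)
Σ b_i: 677/420·1 + (-7/12)·1 + 11/7·1 + (-8/5)·1 = 1 ✓
b·c: (-7/12)·9/5 + 11/7·37/18 + (-8/5)·1 = 731/1260 ≠ 1/2 ⇒ order 1.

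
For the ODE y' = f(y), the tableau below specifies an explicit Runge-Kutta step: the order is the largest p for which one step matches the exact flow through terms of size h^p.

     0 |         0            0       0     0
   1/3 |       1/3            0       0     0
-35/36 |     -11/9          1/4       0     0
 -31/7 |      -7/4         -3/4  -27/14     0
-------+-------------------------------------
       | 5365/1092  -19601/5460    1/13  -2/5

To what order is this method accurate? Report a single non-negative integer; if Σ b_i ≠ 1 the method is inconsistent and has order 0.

2

b = (5365/1092, -19601/5460, 1/13, -2/5)
c = (0, 1/3, -35/36, -31/7)
Ac = (0, 0, 1/12, 13/8)
Σ b_i: 5365/1092·1 + (-19601/5460)·1 + 1/13·1 + (-2/5)·1 = 1 ✓
b·c: (-19601/5460)·1/3 + 1/13·(-35/36) + (-2/5)·(-31/7) = 1/2 ✓
b·c²: (-19601/5460)·1/9 + 1/13·1225/1296 + (-2/5)·961/49 = -6745643/825552 ≠ 1/3 ⇒ order 2.
b·Ac: 1/13·1/12 + (-2/5)·13/8 = -251/390 ≠ 1/6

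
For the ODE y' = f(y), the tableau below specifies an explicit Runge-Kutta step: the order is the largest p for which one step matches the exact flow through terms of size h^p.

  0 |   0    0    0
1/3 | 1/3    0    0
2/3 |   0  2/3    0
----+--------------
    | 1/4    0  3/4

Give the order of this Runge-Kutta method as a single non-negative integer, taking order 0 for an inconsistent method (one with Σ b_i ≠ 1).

b = (1/4, 0, 3/4)
c = (0, 1/3, 2/3)
Ac = (0, 0, 2/9)
Σ b_i: 1/4·1 + 3/4·1 = 1 ✓
b·c: 3/4·2/3 = 1/2 ✓
b·c²: 3/4·4/9 = 1/3 ✓
b·Ac: 3/4·2/9 = 1/6 ✓; 3 stages ⇒ order 3.

3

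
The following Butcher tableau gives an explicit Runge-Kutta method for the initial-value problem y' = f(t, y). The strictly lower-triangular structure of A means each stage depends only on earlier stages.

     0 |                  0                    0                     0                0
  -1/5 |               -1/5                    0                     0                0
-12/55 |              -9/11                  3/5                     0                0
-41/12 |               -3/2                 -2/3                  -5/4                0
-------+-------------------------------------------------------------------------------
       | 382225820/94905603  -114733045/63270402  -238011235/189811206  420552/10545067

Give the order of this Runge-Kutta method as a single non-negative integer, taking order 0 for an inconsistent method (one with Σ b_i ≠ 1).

b = (382225820/94905603, -114733045/63270402, -238011235/189811206, 420552/10545067)
c = (0, -1/5, -12/55, -41/12)
Ac = (0, 0, -3/25, 67/165)
Σ b_i: 382225820/94905603·1 + (-114733045/63270402)·1 + (-238011235/189811206)·1 + 420552/10545067·1 = 1 ✓
b·c: (-114733045/63270402)·(-1/5) + (-238011235/189811206)·(-12/55) + 420552/10545067·(-41/12) = 1/2 ✓
b·c²: (-114733045/63270402)·1/25 + (-238011235/189811206)·144/3025 + 420552/10545067·1681/144 = 1/3 ✓
b·Ac: (-238011235/189811206)·(-3/25) + 420552/10545067·67/165 = 1/6 ✓
b·c³: (-114733045/63270402)·(-1/125) + (-238011235/189811206)·(-1728/166375) + 420552/10545067·(-68921/1728) = -108790018751/69597442200 ≠ 1/4 ⇒ order 3.
b·(c∘Ac): (-238011235/189811206)·36/1375 + 420552/10545067·(-2747/1980) = -23241524/263626675 ≠ 1/8
b·Ac²: (-238011235/189811206)·3/125 + 420552/10545067·(-782/9075) = -116683913/3479872110 ≠ 1/12
b·A²c: 420552/10545067·3/20 = 315414/52725335 ≠ 1/24

3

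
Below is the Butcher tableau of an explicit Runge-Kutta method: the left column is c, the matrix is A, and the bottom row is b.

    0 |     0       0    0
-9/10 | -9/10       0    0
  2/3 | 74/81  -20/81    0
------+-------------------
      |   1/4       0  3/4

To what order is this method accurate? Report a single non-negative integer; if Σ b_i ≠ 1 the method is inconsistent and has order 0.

3

b = (1/4, 0, 3/4)
c = (0, -9/10, 2/3)
Ac = (0, 0, 2/9)
Σ b_i: 1/4·1 + 3/4·1 = 1 ✓
b·c: 3/4·2/3 = 1/2 ✓
b·c²: 3/4·4/9 = 1/3 ✓
b·Ac: 3/4·2/9 = 1/6 ✓; 3 stages ⇒ order 3.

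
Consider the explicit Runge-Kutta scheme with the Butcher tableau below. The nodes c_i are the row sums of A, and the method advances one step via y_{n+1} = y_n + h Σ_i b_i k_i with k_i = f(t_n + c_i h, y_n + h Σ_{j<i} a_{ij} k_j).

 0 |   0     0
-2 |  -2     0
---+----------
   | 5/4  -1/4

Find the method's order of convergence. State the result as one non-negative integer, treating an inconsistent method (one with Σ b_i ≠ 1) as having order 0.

b = (5/4, -1/4)
c = (0, -2)
Σ b_i: 5/4·1 + (-1/4)·1 = 1 ✓
b·c: (-1/4)·(-2) = 1/2 ✓; 2 stages ⇒ order 2.

2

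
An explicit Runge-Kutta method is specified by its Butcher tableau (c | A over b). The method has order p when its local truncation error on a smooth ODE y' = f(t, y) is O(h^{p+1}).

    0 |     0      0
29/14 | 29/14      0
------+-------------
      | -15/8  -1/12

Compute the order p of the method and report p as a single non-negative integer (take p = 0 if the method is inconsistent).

b = (-15/8, -1/12)
c = (0, 29/14)
Σ b_i: (-15/8)·1 + (-1/12)·1 = -47/24 ≠ 1 ⇒ order 0.

0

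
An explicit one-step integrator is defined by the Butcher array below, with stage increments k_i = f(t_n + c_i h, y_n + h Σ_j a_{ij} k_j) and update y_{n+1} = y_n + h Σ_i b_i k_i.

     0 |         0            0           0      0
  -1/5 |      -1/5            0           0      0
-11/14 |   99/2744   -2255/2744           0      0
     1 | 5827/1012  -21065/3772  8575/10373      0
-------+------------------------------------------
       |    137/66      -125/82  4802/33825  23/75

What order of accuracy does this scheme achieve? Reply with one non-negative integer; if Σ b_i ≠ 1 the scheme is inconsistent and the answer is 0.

4

b = (137/66, -125/82, 4802/33825, 23/75)
c = (0, -1/5, -11/14, 1)
Ac = (0, 0, 451/2744, 43/92)
Σ b_i: 137/66·1 + (-125/82)·1 + 4802/33825·1 + 23/75·1 = 1 ✓
b·c: (-125/82)·(-1/5) + 4802/33825·(-11/14) + 23/75·1 = 1/2 ✓
b·c²: (-125/82)·1/25 + 4802/33825·121/196 + 23/75·1 = 1/3 ✓
b·Ac: 4802/33825·451/2744 + 23/75·43/92 = 1/6 ✓
b·c³: (-125/82)·(-1/125) + 4802/33825·(-1331/2744) + 23/75·1 = 1/4 ✓
b·(c∘Ac): 4802/33825·(-4961/38416) + 23/75·43/92 = 1/8 ✓
b·Ac²: 4802/33825·(-451/13720) + 23/75·33/115 = 1/12 ✓
b·A²c: 23/75·25/184 = 1/24 ✓; 4 stages ⇒ order 4.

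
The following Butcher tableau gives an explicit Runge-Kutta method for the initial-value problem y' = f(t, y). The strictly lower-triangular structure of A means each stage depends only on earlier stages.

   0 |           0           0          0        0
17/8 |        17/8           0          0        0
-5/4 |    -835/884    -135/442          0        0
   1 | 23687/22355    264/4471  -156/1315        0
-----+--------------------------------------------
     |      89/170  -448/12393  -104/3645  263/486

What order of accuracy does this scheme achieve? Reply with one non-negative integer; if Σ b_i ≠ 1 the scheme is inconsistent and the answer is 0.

b = (89/170, -448/12393, -104/3645, 263/486)
c = (0, 17/8, -5/4, 1)
Ac = (0, 0, -135/208, 72/263)
Σ b_i: 89/170·1 + (-448/12393)·1 + (-104/3645)·1 + 263/486·1 = 1 ✓
b·c: (-448/12393)·17/8 + (-104/3645)·(-5/4) + 263/486·1 = 1/2 ✓
b·c²: (-448/12393)·289/64 + (-104/3645)·25/16 + 263/486·1 = 1/3 ✓
b·Ac: (-104/3645)·(-135/208) + 263/486·72/263 = 1/6 ✓
b·c³: (-448/12393)·4913/512 + (-104/3645)·(-125/64) + 263/486·1 = 1/4 ✓
b·(c∘Ac): (-104/3645)·675/832 + 263/486·72/263 = 1/8 ✓
b·Ac²: (-104/3645)·(-2295/1664) + 263/486·171/2104 = 1/12 ✓
b·A²c: 263/486·81/1052 = 1/24 ✓; 4 stages ⇒ order 4.

4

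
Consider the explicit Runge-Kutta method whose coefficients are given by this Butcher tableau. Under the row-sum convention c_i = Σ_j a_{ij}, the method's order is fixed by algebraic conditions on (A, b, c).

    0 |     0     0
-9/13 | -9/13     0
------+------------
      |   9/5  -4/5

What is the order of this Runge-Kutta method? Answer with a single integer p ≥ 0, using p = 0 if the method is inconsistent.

b = (9/5, -4/5)
c = (0, -9/13)
Σ b_i: 9/5·1 + (-4/5)·1 = 1 ✓
b·c: (-4/5)·(-9/13) = 36/65 ≠ 1/2 ⇒ order 1.

1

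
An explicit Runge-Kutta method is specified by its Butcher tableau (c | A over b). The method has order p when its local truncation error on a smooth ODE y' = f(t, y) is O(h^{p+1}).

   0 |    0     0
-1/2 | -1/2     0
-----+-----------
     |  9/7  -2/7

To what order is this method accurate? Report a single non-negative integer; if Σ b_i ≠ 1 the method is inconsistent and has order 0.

b = (9/7, -2/7)
c = (0, -1/2)
Σ b_i: 9/7·1 + (-2/7)·1 = 1 ✓
b·c: (-2/7)·(-1/2) = 1/7 ≠ 1/2 ⇒ order 1.

1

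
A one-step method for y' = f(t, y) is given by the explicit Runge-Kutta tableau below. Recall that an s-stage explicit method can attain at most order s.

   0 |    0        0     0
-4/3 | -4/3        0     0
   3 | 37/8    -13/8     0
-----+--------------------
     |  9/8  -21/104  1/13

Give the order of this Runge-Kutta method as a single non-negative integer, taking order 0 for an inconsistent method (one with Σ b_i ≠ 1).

b = (9/8, -21/104, 1/13)
c = (0, -4/3, 3)
Ac = (0, 0, 13/6)
Σ b_i: 9/8·1 + (-21/104)·1 + 1/13·1 = 1 ✓
b·c: (-21/104)·(-4/3) + 1/13·3 = 1/2 ✓
b·c²: (-21/104)·16/9 + 1/13·9 = 1/3 ✓
b·Ac: 1/13·13/6 = 1/6 ✓; 3 stages ⇒ order 3.

3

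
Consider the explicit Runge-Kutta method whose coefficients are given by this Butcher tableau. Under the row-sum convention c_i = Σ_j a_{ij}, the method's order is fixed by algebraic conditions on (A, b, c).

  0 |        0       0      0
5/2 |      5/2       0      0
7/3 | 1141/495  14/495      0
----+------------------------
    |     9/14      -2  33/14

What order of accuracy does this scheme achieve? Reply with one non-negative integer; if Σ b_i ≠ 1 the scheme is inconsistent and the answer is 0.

b = (9/14, -2, 33/14)
c = (0, 5/2, 7/3)
Ac = (0, 0, 7/99)
Σ b_i: 9/14·1 + (-2)·1 + 33/14·1 = 1 ✓
b·c: (-2)·5/2 + 33/14·7/3 = 1/2 ✓
b·c²: (-2)·25/4 + 33/14·49/9 = 1/3 ✓
b·Ac: 33/14·7/99 = 1/6 ✓; 3 stages ⇒ order 3.

3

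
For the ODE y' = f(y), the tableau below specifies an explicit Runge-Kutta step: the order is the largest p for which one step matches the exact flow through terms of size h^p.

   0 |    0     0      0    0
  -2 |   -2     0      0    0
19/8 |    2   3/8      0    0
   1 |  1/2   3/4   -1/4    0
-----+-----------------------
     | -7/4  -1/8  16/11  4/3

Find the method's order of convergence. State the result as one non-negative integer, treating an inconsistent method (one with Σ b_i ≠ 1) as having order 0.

b = (-7/4, -1/8, 16/11, 4/3)
c = (0, -2, 19/8, 1)
Ac = (0, 0, -3/4, -67/32)
Σ b_i: (-7/4)·1 + (-1/8)·1 + 16/11·1 + 4/3·1 = 241/264 ≠ 1 ⇒ order 0.

0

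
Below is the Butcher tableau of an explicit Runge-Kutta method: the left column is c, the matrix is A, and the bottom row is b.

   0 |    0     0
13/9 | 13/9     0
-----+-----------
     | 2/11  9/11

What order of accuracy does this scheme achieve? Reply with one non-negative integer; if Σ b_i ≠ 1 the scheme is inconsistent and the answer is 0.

b = (2/11, 9/11)
c = (0, 13/9)
Σ b_i: 2/11·1 + 9/11·1 = 1 ✓
b·c: 9/11·13/9 = 13/11 ≠ 1/2 ⇒ order 1.

1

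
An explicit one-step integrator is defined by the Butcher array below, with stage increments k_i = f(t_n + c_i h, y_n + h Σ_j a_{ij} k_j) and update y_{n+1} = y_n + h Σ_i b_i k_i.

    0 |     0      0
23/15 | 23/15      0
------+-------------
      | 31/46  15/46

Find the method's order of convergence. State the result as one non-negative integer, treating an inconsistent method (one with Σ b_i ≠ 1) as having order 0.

b = (31/46, 15/46)
c = (0, 23/15)
Σ b_i: 31/46·1 + 15/46·1 = 1 ✓
b·c: 15/46·23/15 = 1/2 ✓; 2 stages ⇒ order 2.

2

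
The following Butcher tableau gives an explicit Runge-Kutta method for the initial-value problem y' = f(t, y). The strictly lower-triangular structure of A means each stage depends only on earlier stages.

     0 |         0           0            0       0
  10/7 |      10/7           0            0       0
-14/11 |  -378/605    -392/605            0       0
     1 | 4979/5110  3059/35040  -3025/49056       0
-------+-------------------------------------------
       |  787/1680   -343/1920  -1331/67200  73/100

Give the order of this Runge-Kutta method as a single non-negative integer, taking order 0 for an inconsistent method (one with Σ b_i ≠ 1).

b = (787/1680, -343/1920, -1331/67200, 73/100)
c = (0, 10/7, -14/11, 1)
Ac = (0, 0, -112/121, 89/438)
Σ b_i: 787/1680·1 + (-343/1920)·1 + (-1331/67200)·1 + 73/100·1 = 1 ✓
b·c: (-343/1920)·10/7 + (-1331/67200)·(-14/11) + 73/100·1 = 1/2 ✓
b·c²: (-343/1920)·100/49 + (-1331/67200)·196/121 + 73/100·1 = 1/3 ✓
b·Ac: (-1331/67200)·(-112/121) + 73/100·89/438 = 1/6 ✓
b·c³: (-343/1920)·1000/343 + (-1331/67200)·(-2744/1331) + 73/100·1 = 1/4 ✓
b·(c∘Ac): (-1331/67200)·1568/1331 + 73/100·89/438 = 1/8 ✓
b·Ac²: (-1331/67200)·(-160/121) + 73/100·40/511 = 1/12 ✓
b·A²c: 73/100·25/438 = 1/24 ✓; 4 stages ⇒ order 4.

4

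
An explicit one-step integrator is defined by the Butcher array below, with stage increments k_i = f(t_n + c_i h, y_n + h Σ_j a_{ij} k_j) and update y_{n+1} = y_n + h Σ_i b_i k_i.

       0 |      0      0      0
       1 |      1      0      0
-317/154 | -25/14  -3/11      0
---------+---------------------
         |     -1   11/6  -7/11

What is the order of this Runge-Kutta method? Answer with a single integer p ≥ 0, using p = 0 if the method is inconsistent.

b = (-1, 11/6, -7/11)
c = (0, 1, -317/154)
Ac = (0, 0, -3/11)
Σ b_i: (-1)·1 + 11/6·1 + (-7/11)·1 = 13/66 ≠ 1 ⇒ order 0.

0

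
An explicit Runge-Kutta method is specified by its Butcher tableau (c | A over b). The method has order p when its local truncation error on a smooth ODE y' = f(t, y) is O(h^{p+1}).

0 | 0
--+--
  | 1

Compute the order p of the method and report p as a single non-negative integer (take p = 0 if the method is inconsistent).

1

b = (1)
c = (0)
Σ b_i: 1·1 = 1 ✓; 1 stage ⇒ order 1.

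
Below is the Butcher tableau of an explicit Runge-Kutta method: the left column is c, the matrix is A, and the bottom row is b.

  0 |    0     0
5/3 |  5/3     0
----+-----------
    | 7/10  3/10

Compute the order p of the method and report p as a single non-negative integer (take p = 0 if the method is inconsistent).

b = (7/10, 3/10)
c = (0, 5/3)
Σ b_i: 7/10·1 + 3/10·1 = 1 ✓
b·c: 3/10·5/3 = 1/2 ✓; 2 stages ⇒ order 2.

2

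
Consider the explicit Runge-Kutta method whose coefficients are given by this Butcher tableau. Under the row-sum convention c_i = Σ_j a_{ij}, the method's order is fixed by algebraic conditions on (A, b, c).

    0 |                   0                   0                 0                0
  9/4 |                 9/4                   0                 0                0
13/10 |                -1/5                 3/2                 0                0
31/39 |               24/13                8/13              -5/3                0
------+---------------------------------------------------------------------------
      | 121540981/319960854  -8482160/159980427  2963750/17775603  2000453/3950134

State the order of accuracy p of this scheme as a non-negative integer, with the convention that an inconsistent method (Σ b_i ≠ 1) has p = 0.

b = (121540981/319960854, -8482160/159980427, 2963750/17775603, 2000453/3950134)
c = (0, 9/4, 13/10, 31/39)
Ac = (0, 0, 27/8, -61/78)
Σ b_i: 121540981/319960854·1 + (-8482160/159980427)·1 + 2963750/17775603·1 + 2000453/3950134·1 = 1 ✓
b·c: (-8482160/159980427)·9/4 + 2963750/17775603·13/10 + 2000453/3950134·31/39 = 1/2 ✓
b·c²: (-8482160/159980427)·81/16 + 2963750/17775603·169/100 + 2000453/3950134·961/1521 = 1/3 ✓
b·Ac: 2963750/17775603·27/8 + 2000453/3950134·(-61/78) = 1/6 ✓
b·c³: (-8482160/159980427)·729/64 + 2963750/17775603·2197/1000 + 2000453/3950134·29791/59319 = 23173817/1386497034 ≠ 1/4 ⇒ order 3.
b·(c∘Ac): 2963750/17775603·351/80 + 2000453/3950134·(-1891/3042) = 59260091/142204824 ≠ 1/8
b·Ac²: 2963750/17775603·243/32 + 2000453/3950134·233/780 = 671867921/474016080 ≠ 1/12
b·A²c: 2000453/3950134·(-45/8) = -90020385/31601072 ≠ 1/24

3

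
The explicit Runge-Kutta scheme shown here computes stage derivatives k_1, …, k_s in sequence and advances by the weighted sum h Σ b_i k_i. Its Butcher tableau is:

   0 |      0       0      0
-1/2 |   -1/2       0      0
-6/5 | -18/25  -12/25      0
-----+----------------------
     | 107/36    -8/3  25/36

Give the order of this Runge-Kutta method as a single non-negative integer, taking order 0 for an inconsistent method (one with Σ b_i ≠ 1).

3

b = (107/36, -8/3, 25/36)
c = (0, -1/2, -6/5)
Ac = (0, 0, 6/25)
Σ b_i: 107/36·1 + (-8/3)·1 + 25/36·1 = 1 ✓
b·c: (-8/3)·(-1/2) + 25/36·(-6/5) = 1/2 ✓
b·c²: (-8/3)·1/4 + 25/36·36/25 = 1/3 ✓
b·Ac: 25/36·6/25 = 1/6 ✓; 3 stages ⇒ order 3.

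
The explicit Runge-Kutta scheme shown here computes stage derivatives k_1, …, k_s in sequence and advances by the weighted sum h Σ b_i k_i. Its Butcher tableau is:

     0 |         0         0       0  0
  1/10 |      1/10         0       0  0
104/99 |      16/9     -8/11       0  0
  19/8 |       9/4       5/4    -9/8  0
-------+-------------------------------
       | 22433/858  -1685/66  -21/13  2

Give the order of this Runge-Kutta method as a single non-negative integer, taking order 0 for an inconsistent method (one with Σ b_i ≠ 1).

b = (22433/858, -1685/66, -21/13, 2)
c = (0, 1/10, 104/99, 19/8)
Ac = (0, 0, -4/55, -93/88)
Σ b_i: 22433/858·1 + (-1685/66)·1 + (-21/13)·1 + 2·1 = 1 ✓
b·c: (-1685/66)·1/10 + (-21/13)·104/99 + 2·19/8 = 1/2 ✓
b·c²: (-1685/66)·1/100 + (-21/13)·10816/9801 + 2·361/64 = 4831643/522720 ≠ 1/3 ⇒ order 2.
b·Ac: (-21/13)·(-4/55) + 2·(-93/88) = -519/260 ≠ 1/6

2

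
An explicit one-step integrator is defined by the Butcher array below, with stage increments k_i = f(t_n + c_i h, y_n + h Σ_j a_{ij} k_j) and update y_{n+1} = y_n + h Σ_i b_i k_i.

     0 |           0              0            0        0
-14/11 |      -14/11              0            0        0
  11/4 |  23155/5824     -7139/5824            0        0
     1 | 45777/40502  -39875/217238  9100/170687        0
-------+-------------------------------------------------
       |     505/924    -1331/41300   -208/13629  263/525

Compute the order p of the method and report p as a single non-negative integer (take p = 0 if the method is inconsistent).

b = (505/924, -1331/41300, -208/13629, 263/525)
c = (0, -14/11, 11/4, 1)
Ac = (0, 0, 649/416, 100/263)
Σ b_i: 505/924·1 + (-1331/41300)·1 + (-208/13629)·1 + 263/525·1 = 1 ✓
b·c: (-1331/41300)·(-14/11) + (-208/13629)·11/4 + 263/525·1 = 1/2 ✓
b·c²: (-1331/41300)·196/121 + (-208/13629)·121/16 + 263/525·1 = 1/3 ✓
b·Ac: (-208/13629)·649/416 + 263/525·100/263 = 1/6 ✓
b·c³: (-1331/41300)·(-2744/1331) + (-208/13629)·1331/64 + 263/525·1 = 1/4 ✓
b·(c∘Ac): (-208/13629)·7139/1664 + 263/525·100/263 = 1/8 ✓
b·Ac²: (-208/13629)·(-413/208) + 263/525·1225/11572 = 1/12 ✓
b·A²c: 263/525·175/2104 = 1/24 ✓; 4 stages ⇒ order 4.

4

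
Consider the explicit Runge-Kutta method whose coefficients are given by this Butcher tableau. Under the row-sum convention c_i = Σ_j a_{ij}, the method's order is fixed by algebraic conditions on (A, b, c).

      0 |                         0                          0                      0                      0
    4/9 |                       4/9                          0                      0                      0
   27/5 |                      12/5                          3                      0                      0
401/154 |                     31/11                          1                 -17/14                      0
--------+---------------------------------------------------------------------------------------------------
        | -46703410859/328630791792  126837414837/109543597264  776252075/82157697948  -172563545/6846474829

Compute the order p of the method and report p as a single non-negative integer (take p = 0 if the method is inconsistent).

3

b = (-46703410859/328630791792, 126837414837/109543597264, 776252075/82157697948, -172563545/6846474829)
c = (0, 4/9, 27/5, 401/154)
Ac = (0, 0, 4/3, -3851/630)
Σ b_i: (-46703410859/328630791792)·1 + 126837414837/109543597264·1 + 776252075/82157697948·1 + (-172563545/6846474829)·1 = 1 ✓
b·c: 126837414837/109543597264·4/9 + 776252075/82157697948·27/5 + (-172563545/6846474829)·401/154 = 1/2 ✓
b·c²: 126837414837/109543597264·16/81 + 776252075/82157697948·729/25 + (-172563545/6846474829)·160801/23716 = 1/3 ✓
b·Ac: 776252075/82157697948·4/3 + (-172563545/6846474829)·(-3851/630) = 1/6 ✓
b·c³: 126837414837/109543597264·64/729 + 776252075/82157697948·19683/125 + (-172563545/6846474829)·64481201/3652264 = 651583593875699/569352846779640 ≠ 1/4 ⇒ order 3.
b·(c∘Ac): 776252075/82157697948·36/5 + (-172563545/6846474829)·(-1544251/97020) = 115646980601/246473093844 ≠ 1/8
b·Ac²: 776252075/82157697948·16/27 + (-172563545/6846474829)·(-998233/28350) = 1650908363057/1848548203830 ≠ 1/12
b·A²c: (-172563545/6846474829)·(-34/21) = 838165790/20539424487 ≠ 1/24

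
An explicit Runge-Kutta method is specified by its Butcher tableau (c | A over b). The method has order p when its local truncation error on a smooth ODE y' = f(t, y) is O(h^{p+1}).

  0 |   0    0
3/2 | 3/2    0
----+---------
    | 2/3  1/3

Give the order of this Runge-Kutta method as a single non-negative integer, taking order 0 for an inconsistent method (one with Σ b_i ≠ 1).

b = (2/3, 1/3)
c = (0, 3/2)
Σ b_i: 2/3·1 + 1/3·1 = 1 ✓
b·c: 1/3·3/2 = 1/2 ✓; 2 stages ⇒ order 2.

2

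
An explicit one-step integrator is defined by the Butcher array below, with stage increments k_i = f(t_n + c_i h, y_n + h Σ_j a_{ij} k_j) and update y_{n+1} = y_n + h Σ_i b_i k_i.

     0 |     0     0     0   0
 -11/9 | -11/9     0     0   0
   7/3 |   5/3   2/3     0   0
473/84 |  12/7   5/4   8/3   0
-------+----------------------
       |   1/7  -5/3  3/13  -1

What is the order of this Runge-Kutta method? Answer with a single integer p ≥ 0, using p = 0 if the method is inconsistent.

b = (1/7, -5/3, 3/13, -1)
c = (0, -11/9, 7/3, 473/84)
Ac = (0, 0, -22/27, 169/36)
Σ b_i: 1/7·1 + (-5/3)·1 + 3/13·1 + (-1)·1 = -626/273 ≠ 1 ⇒ order 0.

0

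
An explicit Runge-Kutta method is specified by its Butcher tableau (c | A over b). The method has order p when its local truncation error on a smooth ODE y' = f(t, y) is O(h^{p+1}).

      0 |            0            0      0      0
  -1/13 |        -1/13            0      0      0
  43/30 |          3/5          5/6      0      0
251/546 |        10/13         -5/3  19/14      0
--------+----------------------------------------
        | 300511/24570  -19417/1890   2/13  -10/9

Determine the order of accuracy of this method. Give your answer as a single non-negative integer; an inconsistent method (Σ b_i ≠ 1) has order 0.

2

b = (300511/24570, -19417/1890, 2/13, -10/9)
c = (0, -1/13, 43/30, 251/546)
Ac = (0, 0, -5/78, 11321/5460)
Σ b_i: 300511/24570·1 + (-19417/1890)·1 + 2/13·1 + (-10/9)·1 = 1 ✓
b·c: (-19417/1890)·(-1/13) + 2/13·43/30 + (-10/9)·251/546 = 1/2 ✓
b·c²: (-19417/1890)·1/169 + 2/13·1849/900 + (-10/9)·63001/298116 = 686407/33538050 ≠ 1/3 ⇒ order 2.
b·Ac: 2/13·(-5/78) + (-10/9)·11321/5460 = -147803/63882 ≠ 1/6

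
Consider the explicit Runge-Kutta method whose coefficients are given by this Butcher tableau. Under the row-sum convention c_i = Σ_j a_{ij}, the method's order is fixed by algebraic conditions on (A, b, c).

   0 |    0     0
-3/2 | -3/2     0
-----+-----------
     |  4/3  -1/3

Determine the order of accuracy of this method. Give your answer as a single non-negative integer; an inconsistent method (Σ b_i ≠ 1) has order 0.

b = (4/3, -1/3)
c = (0, -3/2)
Σ b_i: 4/3·1 + (-1/3)·1 = 1 ✓
b·c: (-1/3)·(-3/2) = 1/2 ✓; 2 stages ⇒ order 2.

2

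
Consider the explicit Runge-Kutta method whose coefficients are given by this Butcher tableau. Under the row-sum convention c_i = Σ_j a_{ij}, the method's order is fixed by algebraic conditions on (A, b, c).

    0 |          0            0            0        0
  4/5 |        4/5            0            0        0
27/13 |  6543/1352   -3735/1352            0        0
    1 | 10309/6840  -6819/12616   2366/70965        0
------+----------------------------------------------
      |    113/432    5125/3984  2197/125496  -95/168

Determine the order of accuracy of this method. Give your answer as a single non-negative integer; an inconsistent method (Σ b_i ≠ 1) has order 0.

4

b = (113/432, 5125/3984, 2197/125496, -95/168)
c = (0, 4/5, 27/13, 1)
Ac = (0, 0, -747/338, -69/190)
Σ b_i: 113/432·1 + 5125/3984·1 + 2197/125496·1 + (-95/168)·1 = 1 ✓
b·c: 5125/3984·4/5 + 2197/125496·27/13 + (-95/168)·1 = 1/2 ✓
b·c²: 5125/3984·16/25 + 2197/125496·729/169 + (-95/168)·1 = 1/3 ✓
b·Ac: 2197/125496·(-747/338) + (-95/168)·(-69/190) = 1/6 ✓
b·c³: 5125/3984·64/125 + 2197/125496·19683/2197 + (-95/168)·1 = 1/4 ✓
b·(c∘Ac): 2197/125496·(-20169/4394) + (-95/168)·(-69/190) = 1/8 ✓
b·Ac²: 2197/125496·(-1494/845) + (-95/168)·(-96/475) = 1/12 ✓
b·A²c: (-95/168)·(-7/95) = 1/24 ✓; 4 stages ⇒ order 4.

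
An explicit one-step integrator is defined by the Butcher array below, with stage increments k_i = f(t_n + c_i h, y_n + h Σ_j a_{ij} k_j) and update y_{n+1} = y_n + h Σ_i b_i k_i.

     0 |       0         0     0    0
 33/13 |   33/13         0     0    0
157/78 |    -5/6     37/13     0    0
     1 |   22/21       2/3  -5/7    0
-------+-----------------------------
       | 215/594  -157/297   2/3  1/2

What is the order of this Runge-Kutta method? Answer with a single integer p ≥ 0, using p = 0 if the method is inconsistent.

b = (215/594, -157/297, 2/3, 1/2)
c = (0, 33/13, 157/78, 1)
Ac = (0, 0, 1221/169, 139/546)
Σ b_i: 215/594·1 + (-157/297)·1 + 2/3·1 + 1/2·1 = 1 ✓
b·c: (-157/297)·33/13 + 2/3·157/78 + 1/2·1 = 1/2 ✓
b·c²: (-157/297)·1089/169 + 2/3·24649/6084 + 1/2·1 = -937/4563 ≠ 1/3 ⇒ order 2.
b·Ac: 2/3·1221/169 + 1/2·139/546 = 70183/14196 ≠ 1/6

2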